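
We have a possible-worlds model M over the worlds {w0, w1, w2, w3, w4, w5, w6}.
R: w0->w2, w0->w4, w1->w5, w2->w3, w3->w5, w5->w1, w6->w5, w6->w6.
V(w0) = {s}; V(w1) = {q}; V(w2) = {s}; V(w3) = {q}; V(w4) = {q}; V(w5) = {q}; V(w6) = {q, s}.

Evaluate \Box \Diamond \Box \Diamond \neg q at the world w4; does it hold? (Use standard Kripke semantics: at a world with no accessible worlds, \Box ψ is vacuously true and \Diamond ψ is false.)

Yes

At w4: no accessible worlds, so \Box \Diamond \Box \Diamond \neg q holds vacuously.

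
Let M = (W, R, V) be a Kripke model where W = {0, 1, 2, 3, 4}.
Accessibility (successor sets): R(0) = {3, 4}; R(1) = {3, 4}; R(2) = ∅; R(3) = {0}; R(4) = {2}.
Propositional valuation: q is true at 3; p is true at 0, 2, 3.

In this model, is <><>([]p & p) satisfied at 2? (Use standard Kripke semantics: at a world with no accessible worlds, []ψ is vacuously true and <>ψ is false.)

No

At 2: no accessible worlds, so <><>([]p & p) is false.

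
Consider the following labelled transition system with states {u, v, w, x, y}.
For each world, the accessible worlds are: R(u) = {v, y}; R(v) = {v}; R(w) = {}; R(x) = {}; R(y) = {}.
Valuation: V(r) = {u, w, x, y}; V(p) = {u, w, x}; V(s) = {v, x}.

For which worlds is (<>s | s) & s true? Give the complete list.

v, x

Recall that <>ψ holds at a world iff ψ holds at some accessible world.
Let φ = (<>s | s) & s. Evaluate φ at each world:
  u (successors {v, y}): φ is false.
  v (successors {v}): φ is true.
  w (successors ∅): φ is false.
  x (successors ∅): φ is true.
  y (successors ∅): φ is false.
For instance, at v:
  At v: <>s | s is true, s is true, so (<>s | s) & s is true.
    At v: <>s is true, s is true, so <>s | s is true.
      At v: <>s requires s at some successor in {v}.
        s holds at v, so <>s is true at v.
Satisfying worlds: {v, x}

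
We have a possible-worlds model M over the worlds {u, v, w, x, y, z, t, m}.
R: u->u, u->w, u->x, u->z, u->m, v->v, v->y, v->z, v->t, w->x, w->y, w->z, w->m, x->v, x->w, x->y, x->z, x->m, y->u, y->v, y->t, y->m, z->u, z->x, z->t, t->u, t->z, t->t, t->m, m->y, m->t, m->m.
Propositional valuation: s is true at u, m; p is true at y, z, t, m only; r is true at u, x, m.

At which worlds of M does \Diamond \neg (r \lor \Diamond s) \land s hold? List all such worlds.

Let φ = \Diamond \neg (r \lor \Diamond s) \land s. Evaluate φ at each world:
  u (successors {u, w, x, z, m}): φ is false.
  v (successors {v, y, z, t}): φ is false.
  w (successors {x, y, z, m}): φ is false.
  x (successors {v, w, y, z, m}): φ is false.
  y (successors {u, v, t, m}): φ is false.
  z (successors {u, x, t}): φ is false.
  t (successors {u, z, t, m}): φ is false.
  m (successors {y, t, m}): φ is false.
For instance, at x:
  At x: \Diamond \neg (r \lor \Diamond s) is true, s is false, so \Diamond \neg (r \lor \Diamond s) \land s is false.
    At x: \Diamond \neg (r \lor \Diamond s) requires \neg (r \lor \Diamond s) at some successor in {v, w, y, z, m}.
      \neg (r \lor \Diamond s) holds at v, so \Diamond \neg (r \lor \Diamond s) is true at x.
Satisfying worlds: none.

none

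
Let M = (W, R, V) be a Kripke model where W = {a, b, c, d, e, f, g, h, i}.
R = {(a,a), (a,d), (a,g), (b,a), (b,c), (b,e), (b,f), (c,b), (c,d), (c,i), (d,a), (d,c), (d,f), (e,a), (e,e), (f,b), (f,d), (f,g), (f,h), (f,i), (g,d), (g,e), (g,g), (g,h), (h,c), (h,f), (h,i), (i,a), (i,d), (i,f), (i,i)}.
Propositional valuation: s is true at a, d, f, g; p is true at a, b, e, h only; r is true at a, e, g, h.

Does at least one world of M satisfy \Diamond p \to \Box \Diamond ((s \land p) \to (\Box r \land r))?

Let φ = \Diamond p \to \Box \Diamond ((s \land p) \to (\Box r \land r)). Evaluate φ at each world:
  a (successors {a, d, g}): φ is true.
  b (successors {a, c, e, f}): φ is true.
  c (successors {b, d, i}): φ is true.
  d (successors {a, c, f}): φ is true.
  e (successors {a, e}): φ is true.
  f (successors {b, d, g, h, i}): φ is true.
  g (successors {d, e, g, h}): φ is true.
  h (successors {c, f, i}): φ is true.
  i (successors {a, d, f, i}): φ is true.
Detail at a (witness):
  At a: \Diamond p is true, \Box \Diamond ((s \land p) \to (\Box r \land r)) is true, so \Diamond p \to \Box \Diamond ((s \land p) \to (\Box r \land r)) is true.
    At a: \Diamond p requires p at some successor in {a, d, g}.
      p holds at a, so \Diamond p is true at a.
    At a: \Box \Diamond ((s \land p) \to (\Box r \land r)) requires \Diamond ((s \land p) \to (\Box r \land r)) at every successor {a, d, g}.
      At a: \Diamond ((s \land p) \to (\Box r \land r)) is true.
      At d: \Diamond ((s \land p) \to (\Box r \land r)) is true.
      At g: \Diamond ((s \land p) \to (\Box r \land r)) is true.
    So \Box \Diamond ((s \land p) \to (\Box r \land r)) is true at a.

Yes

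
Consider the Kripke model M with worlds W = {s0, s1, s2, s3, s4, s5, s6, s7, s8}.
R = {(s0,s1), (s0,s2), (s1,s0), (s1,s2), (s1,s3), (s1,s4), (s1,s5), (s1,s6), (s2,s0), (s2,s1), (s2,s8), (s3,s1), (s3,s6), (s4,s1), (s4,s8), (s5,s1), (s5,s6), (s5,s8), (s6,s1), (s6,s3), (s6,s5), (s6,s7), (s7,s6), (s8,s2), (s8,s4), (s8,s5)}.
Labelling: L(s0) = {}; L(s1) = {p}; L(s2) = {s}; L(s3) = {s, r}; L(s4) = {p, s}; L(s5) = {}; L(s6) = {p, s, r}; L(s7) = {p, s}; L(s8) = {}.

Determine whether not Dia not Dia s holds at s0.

Recall that Dia ψ holds at a world iff ψ holds at some accessible world.
At s0: Dia not Dia s is true, so not Dia not Dia s is false.
  At s0: Dia not Dia s requires not Dia s at some successor in {s1, s2}.
    not Dia s holds at s2, so Dia not Dia s is true at s0.
      At s2: Dia s is false, so not Dia s is true.

No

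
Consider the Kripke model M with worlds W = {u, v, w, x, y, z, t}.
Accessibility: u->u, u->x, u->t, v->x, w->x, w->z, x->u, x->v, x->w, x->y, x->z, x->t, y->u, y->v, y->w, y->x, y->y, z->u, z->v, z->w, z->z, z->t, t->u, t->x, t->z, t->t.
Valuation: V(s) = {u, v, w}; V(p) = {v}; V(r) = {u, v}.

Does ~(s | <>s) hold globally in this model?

No

Let φ = ~(s | <>s). Evaluate φ at each world:
  u (successors {u, x, t}): φ is false.
  v (successors {x}): φ is false.
  w (successors {x, z}): φ is false.
  x (successors {u, v, w, y, z, t}): φ is false.
  y (successors {u, v, w, x, y}): φ is false.
  z (successors {u, v, w, z, t}): φ is false.
  t (successors {u, x, z, t}): φ is false.
Detail at u (counterexample):
  At u: s | <>s is true, so ~(s | <>s) is false.
    At u: s is true, <>s is true, so s | <>s is true.
      At u: <>s requires s at some successor in {u, x, t}.
        s holds at u, so <>s is true at u.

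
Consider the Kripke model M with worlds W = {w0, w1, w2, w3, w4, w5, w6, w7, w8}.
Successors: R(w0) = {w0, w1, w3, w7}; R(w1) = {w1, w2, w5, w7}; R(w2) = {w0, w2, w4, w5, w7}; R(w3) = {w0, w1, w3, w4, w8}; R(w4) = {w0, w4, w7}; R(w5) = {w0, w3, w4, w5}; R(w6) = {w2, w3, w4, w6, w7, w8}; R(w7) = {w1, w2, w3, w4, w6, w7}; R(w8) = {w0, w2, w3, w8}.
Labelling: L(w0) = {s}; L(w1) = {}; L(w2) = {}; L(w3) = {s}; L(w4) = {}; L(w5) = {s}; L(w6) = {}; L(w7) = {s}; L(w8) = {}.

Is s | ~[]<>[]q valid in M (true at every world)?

Yes

Let φ = s | ~[]<>[]q. Evaluate φ at each world:
  w0 (successors {w0, w1, w3, w7}): φ is true.
  w1 (successors {w1, w2, w5, w7}): φ is true.
  w2 (successors {w0, w2, w4, w5, w7}): φ is true.
  w3 (successors {w0, w1, w3, w4, w8}): φ is true.
  w4 (successors {w0, w4, w7}): φ is true.
  w5 (successors {w0, w3, w4, w5}): φ is true.
  w6 (successors {w2, w3, w4, w6, w7, w8}): φ is true.
  w7 (successors {w1, w2, w3, w4, w6, w7}): φ is true.
  w8 (successors {w0, w2, w3, w8}): φ is true.
For instance, at w8:
  At w8: s is false, ~[]<>[]q is true, so s | ~[]<>[]q is true.
    At w8: []<>[]q is false, so ~[]<>[]q is true.
      At w8: []<>[]q requires <>[]q at every successor {w0, w2, w3, w8}.
        <>[]q fails at w0, so []<>[]q is false at w8.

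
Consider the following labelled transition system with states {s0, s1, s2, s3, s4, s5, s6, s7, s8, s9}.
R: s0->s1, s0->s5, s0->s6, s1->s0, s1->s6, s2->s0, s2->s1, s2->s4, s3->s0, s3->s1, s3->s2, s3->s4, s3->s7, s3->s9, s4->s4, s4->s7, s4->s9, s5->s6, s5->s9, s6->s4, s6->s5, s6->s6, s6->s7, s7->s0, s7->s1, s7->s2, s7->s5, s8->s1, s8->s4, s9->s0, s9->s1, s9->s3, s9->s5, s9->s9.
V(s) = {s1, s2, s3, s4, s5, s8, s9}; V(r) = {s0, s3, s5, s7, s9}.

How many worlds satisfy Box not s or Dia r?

9

Let φ = Box not s or Dia r. Evaluate φ at each world:
  s0 (successors {s1, s5, s6}): φ is true.
  s1 (successors {s0, s6}): φ is true.
  s2 (successors {s0, s1, s4}): φ is true.
  s3 (successors {s0, s1, s2, s4, s7, s9}): φ is true.
  s4 (successors {s4, s7, s9}): φ is true.
  s5 (successors {s6, s9}): φ is true.
  s6 (successors {s4, s5, s6, s7}): φ is true.
  s7 (successors {s0, s1, s2, s5}): φ is true.
  s8 (successors {s1, s4}): φ is false.
  s9 (successors {s0, s1, s3, s5, s9}): φ is true.
For instance, at s6:
  At s6: Box not s is false, Dia r is true, so Box not s or Dia r is true.
    At s6: Box not s requires not s at every successor {s4, s5, s6, s7}.
      not s fails at s4, so Box not s is false at s6.
    At s6: Dia r requires r at some successor in {s4, s5, s6, s7}.
      r holds at s5, so Dia r is true at s6.
Satisfying worlds: {s0, s1, s2, s3, s4, s5, s6, s7, s9}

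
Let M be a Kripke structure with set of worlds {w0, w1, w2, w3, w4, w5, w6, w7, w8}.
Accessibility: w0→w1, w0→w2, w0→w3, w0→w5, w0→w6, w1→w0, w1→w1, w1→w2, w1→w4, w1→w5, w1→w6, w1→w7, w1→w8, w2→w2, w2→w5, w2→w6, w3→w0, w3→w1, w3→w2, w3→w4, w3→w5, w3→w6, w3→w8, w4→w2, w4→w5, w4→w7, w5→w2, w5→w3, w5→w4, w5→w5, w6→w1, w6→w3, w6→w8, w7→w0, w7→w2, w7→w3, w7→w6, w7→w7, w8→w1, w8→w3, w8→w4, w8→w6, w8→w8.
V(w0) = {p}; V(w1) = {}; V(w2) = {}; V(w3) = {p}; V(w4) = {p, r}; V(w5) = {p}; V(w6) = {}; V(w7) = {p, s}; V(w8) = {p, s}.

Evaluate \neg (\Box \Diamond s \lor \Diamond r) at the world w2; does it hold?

Recall that \Box ψ holds at a world iff ψ holds at every accessible world, and \Diamond ψ holds iff ψ holds at some accessible world.
At w2: \Box \Diamond s \lor \Diamond r is false, so \neg (\Box \Diamond s \lor \Diamond r) is true.
  At w2: \Box \Diamond s is false, \Diamond r is false, so \Box \Diamond s \lor \Diamond r is false.
    At w2: \Box \Diamond s requires \Diamond s at every successor {w2, w5, w6}.
      \Diamond s fails at w2, so \Box \Diamond s is false at w2.
    At w2: \Diamond r requires r at some successor in {w2, w5, w6}.
      At w2: r is false.
      At w5: r is false.
      At w6: r is false.
    So \Diamond r is false at w2.

Yes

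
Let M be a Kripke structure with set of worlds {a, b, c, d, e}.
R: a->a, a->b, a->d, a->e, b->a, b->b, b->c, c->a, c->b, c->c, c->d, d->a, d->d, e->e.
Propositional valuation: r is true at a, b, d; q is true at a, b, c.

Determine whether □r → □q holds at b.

Recall that □ψ holds at a world iff ψ holds at every accessible world, and ◇ψ holds iff ψ holds at some accessible world.
At b: □r is false, □q is true, so □r → □q is true.
  At b: □r requires r at every successor {a, b, c}.
    r fails at c, so □r is false at b.
  At b: □q requires q at every successor {a, b, c}.
    At a: q is true.
    At b: q is true.
    At c: q is true.
  So □q is true at b.

Yes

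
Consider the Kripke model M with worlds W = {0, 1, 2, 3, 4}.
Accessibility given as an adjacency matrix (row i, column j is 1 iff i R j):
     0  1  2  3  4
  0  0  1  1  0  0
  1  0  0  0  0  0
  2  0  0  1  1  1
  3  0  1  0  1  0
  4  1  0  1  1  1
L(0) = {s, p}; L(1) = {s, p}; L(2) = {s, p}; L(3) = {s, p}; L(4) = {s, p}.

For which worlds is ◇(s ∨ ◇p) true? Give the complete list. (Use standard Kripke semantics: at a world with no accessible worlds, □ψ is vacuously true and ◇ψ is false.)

0, 2, 3, 4

Let φ = ◇(s ∨ ◇p). Evaluate φ at each world:
  0 (successors {1, 2}): φ is true.
  1 (successors ∅): φ is false.
  2 (successors {2, 3, 4}): φ is true.
  3 (successors {1, 3}): φ is true.
  4 (successors {0, 2, 3, 4}): φ is true.
For instance, at 2:
  At 2: ◇(s ∨ ◇p) requires s ∨ ◇p at some successor in {2, 3, 4}.
    s ∨ ◇p holds at 2, so ◇(s ∨ ◇p) is true at 2.
      At 2: s is true, ◇p is true, so s ∨ ◇p is true.
Satisfying worlds: {0, 2, 3, 4}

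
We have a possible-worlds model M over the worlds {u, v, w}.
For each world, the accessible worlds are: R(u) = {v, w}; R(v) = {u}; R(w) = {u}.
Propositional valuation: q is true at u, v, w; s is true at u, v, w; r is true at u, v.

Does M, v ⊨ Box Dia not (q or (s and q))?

No

Recall that Box ψ holds at a world iff ψ holds at every accessible world, and Dia ψ holds iff ψ holds at some accessible world.
At v: Box Dia not (q or (s and q)) requires Dia not (q or (s and q)) at every successor {u}.
  Dia not (q or (s and q)) fails at u, so Box Dia not (q or (s and q)) is false at v.
    At u: Dia not (q or (s and q)) requires not (q or (s and q)) at some successor in {v, w}.
      At v: not (q or (s and q)) is false.
      At w: not (q or (s and q)) is false.
    So Dia not (q or (s and q)) is false at u.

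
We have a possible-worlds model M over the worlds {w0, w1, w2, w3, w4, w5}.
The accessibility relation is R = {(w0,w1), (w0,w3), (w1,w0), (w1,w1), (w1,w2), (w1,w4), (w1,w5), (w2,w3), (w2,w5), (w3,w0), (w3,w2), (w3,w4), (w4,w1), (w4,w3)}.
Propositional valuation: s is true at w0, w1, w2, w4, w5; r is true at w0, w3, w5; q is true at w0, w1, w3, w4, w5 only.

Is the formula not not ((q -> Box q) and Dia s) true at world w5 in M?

Recall that Box ψ holds at a world iff ψ holds at every accessible world, and Dia ψ holds iff ψ holds at some accessible world.
At w5: not ((q -> Box q) and Dia s) is true, so not not ((q -> Box q) and Dia s) is false.
  At w5: (q -> Box q) and Dia s is false, so not ((q -> Box q) and Dia s) is true.
    At w5: q -> Box q is true, Dia s is false, so (q -> Box q) and Dia s is false.
      At w5: q is true, Box q is true, so q -> Box q is true.
      At w5: no accessible worlds, so Dia s is false.

No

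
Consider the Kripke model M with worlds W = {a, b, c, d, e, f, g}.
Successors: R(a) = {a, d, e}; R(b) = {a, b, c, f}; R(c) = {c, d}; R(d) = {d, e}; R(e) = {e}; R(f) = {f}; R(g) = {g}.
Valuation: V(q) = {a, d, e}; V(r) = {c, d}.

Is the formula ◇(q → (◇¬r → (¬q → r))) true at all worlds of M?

Let φ = ◇(q → (◇¬r → (¬q → r))). Evaluate φ at each world:
  a (successors {a, d, e}): φ is true.
  b (successors {a, b, c, f}): φ is true.
  c (successors {c, d}): φ is true.
  d (successors {d, e}): φ is true.
  e (successors {e}): φ is true.
  f (successors {f}): φ is true.
  g (successors {g}): φ is true.
For instance, at d:
  At d: ◇(q → (◇¬r → (¬q → r))) requires q → (◇¬r → (¬q → r)) at some successor in {d, e}.
    q → (◇¬r → (¬q → r)) holds at d, so ◇(q → (◇¬r → (¬q → r))) is true at d.
      At d: q is true, ◇¬r → (¬q → r) is true, so q → (◇¬r → (¬q → r)) is true.

Yes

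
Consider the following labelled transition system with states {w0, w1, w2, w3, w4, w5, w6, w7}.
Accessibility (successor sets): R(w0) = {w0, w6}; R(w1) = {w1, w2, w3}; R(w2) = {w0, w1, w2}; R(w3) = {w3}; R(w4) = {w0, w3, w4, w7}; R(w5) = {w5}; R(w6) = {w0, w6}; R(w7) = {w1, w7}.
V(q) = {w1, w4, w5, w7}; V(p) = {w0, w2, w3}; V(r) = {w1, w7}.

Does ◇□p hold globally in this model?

Let φ = ◇□p. Evaluate φ at each world:
  w0 (successors {w0, w6}): φ is false.
  w1 (successors {w1, w2, w3}): φ is true.
  w2 (successors {w0, w1, w2}): φ is false.
  w3 (successors {w3}): φ is true.
  w4 (successors {w0, w3, w4, w7}): φ is true.
  w5 (successors {w5}): φ is false.
  w6 (successors {w0, w6}): φ is false.
  w7 (successors {w1, w7}): φ is false.
Detail at w0 (counterexample):
  At w0: ◇□p requires □p at some successor in {w0, w6}.
    At w0: □p is false.
    At w6: □p is false.
  So ◇□p is false at w0.

No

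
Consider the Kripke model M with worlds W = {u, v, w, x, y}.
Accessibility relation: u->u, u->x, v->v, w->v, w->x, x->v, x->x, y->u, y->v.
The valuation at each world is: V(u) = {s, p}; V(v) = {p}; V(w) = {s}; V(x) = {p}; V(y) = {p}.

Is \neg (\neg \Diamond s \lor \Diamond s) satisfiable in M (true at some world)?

No

Let φ = \neg (\neg \Diamond s \lor \Diamond s). Evaluate φ at each world:
  u (successors {u, x}): φ is false.
  v (successors {v}): φ is false.
  w (successors {v, x}): φ is false.
  x (successors {v, x}): φ is false.
  y (successors {u, v}): φ is false.
For instance, at x:
  At x: \neg \Diamond s \lor \Diamond s is true, so \neg (\neg \Diamond s \lor \Diamond s) is false.
    At x: \neg \Diamond s is true, \Diamond s is false, so \neg \Diamond s \lor \Diamond s is true.
      At x: \Diamond s is false, so \neg \Diamond s is true.
      At x: \Diamond s requires s at some successor in {v, x}.
        At v: s is false.
        At x: s is false.
      So \Diamond s is false at x.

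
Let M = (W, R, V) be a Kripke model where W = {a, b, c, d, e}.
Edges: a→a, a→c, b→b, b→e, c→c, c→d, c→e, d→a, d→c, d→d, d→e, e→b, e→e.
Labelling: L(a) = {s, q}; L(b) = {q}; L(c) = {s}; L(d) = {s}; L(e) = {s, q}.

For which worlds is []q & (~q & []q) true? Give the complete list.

Let φ = []q & (~q & []q). Evaluate φ at each world:
  a (successors {a, c}): φ is false.
  b (successors {b, e}): φ is false.
  c (successors {c, d, e}): φ is false.
  d (successors {a, c, d, e}): φ is false.
  e (successors {b, e}): φ is false.
For instance, at e:
  At e: []q is true, ~q & []q is false, so []q & (~q & []q) is false.
    At e: []q requires q at every successor {b, e}.
      At b: q is true.
      At e: q is true.
    So []q is true at e.
    At e: ~q is false, []q is true, so ~q & []q is false.
      At e: []q requires q at every successor {b, e}.
        At b: q is true.
        At e: q is true.
      So []q is true at e.
Satisfying worlds: none.

none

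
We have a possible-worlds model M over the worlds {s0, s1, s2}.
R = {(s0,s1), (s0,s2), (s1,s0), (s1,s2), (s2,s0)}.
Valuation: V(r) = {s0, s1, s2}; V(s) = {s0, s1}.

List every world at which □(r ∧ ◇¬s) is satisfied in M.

Let φ = □(r ∧ ◇¬s). Evaluate φ at each world:
  s0 (successors {s1, s2}): φ is false.
  s1 (successors {s0, s2}): φ is false.
  s2 (successors {s0}): φ is true.
For instance, at s2:
  At s2: □(r ∧ ◇¬s) requires r ∧ ◇¬s at every successor {s0}.
      At s0: r is true, ◇¬s is true, so r ∧ ◇¬s is true.
  So □(r ∧ ◇¬s) is true at s2.
Satisfying worlds: {s2}

s2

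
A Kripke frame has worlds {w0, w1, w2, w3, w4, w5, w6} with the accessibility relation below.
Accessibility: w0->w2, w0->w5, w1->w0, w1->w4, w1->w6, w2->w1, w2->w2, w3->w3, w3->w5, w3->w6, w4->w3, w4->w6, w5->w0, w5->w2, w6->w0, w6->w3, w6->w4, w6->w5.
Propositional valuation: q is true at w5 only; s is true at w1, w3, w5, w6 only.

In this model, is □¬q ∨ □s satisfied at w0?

No

At w0: □¬q is false, □s is false, so □¬q ∨ □s is false.
  At w0: □¬q requires ¬q at every successor {w2, w5}.
    ¬q fails at w5, so □¬q is false at w0.
  At w0: □s requires s at every successor {w2, w5}.
    s fails at w2, so □s is false at w0.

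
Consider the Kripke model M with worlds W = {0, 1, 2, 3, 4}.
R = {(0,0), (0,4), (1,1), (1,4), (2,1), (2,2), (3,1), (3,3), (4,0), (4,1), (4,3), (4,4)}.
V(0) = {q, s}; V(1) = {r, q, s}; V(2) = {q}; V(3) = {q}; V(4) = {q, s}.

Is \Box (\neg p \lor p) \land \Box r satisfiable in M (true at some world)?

No

Let φ = \Box (\neg p \lor p) \land \Box r. Evaluate φ at each world:
  0 (successors {0, 4}): φ is false.
  1 (successors {1, 4}): φ is false.
  2 (successors {1, 2}): φ is false.
  3 (successors {1, 3}): φ is false.
  4 (successors {0, 1, 3, 4}): φ is false.
For instance, at 1:
  At 1: \Box (\neg p \lor p) is true, \Box r is false, so \Box (\neg p \lor p) \land \Box r is false.
    At 1: \Box (\neg p \lor p) requires \neg p \lor p at every successor {1, 4}.
      At 1: \neg p \lor p is true.
      At 4: \neg p \lor p is true.
    So \Box (\neg p \lor p) is true at 1.
    At 1: \Box r requires r at every successor {1, 4}.
      r fails at 4, so \Box r is false at 1.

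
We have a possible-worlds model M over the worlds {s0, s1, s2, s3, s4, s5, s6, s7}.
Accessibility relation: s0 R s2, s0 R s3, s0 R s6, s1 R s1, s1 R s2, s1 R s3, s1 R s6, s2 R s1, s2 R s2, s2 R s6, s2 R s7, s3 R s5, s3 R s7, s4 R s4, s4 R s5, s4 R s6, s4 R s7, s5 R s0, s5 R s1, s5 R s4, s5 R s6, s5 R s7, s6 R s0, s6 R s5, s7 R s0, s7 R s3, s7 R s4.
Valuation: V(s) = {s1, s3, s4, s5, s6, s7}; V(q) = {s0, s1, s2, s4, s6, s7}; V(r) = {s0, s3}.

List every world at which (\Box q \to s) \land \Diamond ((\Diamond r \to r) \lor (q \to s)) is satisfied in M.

Recall that \Box ψ holds at a world iff ψ holds at every accessible world, and \Diamond ψ holds iff ψ holds at some accessible world.
Let φ = (\Box q \to s) \land \Diamond ((\Diamond r \to r) \lor (q \to s)). Evaluate φ at each world:
  s0 (successors {s2, s3, s6}): φ is true.
  s1 (successors {s1, s2, s3, s6}): φ is true.
  s2 (successors {s1, s2, s6, s7}): φ is false.
  s3 (successors {s5, s7}): φ is true.
  s4 (successors {s4, s5, s6, s7}): φ is true.
  s5 (successors {s0, s1, s4, s6, s7}): φ is true.
  s6 (successors {s0, s5}): φ is true.
  s7 (successors {s0, s3, s4}): φ is true.
For instance, at s6:
  At s6: \Box q \to s is true, \Diamond ((\Diamond r \to r) \lor (q \to s)) is true, so (\Box q \to s) \land \Diamond ((\Diamond r \to r) \lor (q \to s)) is true.
    At s6: \Box q is false, s is true, so \Box q \to s is true.
      At s6: \Box q requires q at every successor {s0, s5}.
        q fails at s5, so \Box q is false at s6.
    At s6: \Diamond ((\Diamond r \to r) \lor (q \to s)) requires (\Diamond r \to r) \lor (q \to s) at some successor in {s0, s5}.
      (\Diamond r \to r) \lor (q \to s) holds at s0, so \Diamond ((\Diamond r \to r) \lor (q \to s)) is true at s6.
Satisfying worlds: {s0, s1, s3, s4, s5, s6, s7}

s0, s1, s3, s4, s5, s6, s7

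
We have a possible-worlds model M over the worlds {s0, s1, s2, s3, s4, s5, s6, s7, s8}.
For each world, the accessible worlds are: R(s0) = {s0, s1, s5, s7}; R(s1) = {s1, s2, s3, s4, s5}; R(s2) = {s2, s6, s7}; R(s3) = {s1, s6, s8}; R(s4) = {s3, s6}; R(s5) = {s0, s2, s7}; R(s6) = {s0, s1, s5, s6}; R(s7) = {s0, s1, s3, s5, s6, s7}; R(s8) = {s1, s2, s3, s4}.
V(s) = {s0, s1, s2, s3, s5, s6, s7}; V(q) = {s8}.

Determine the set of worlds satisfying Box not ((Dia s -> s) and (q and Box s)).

Let φ = Box not ((Dia s -> s) and (q and Box s)). Evaluate φ at each world:
  s0 (successors {s0, s1, s5, s7}): φ is true.
  s1 (successors {s1, s2, s3, s4, s5}): φ is true.
  s2 (successors {s2, s6, s7}): φ is true.
  s3 (successors {s1, s6, s8}): φ is true.
  s4 (successors {s3, s6}): φ is true.
  s5 (successors {s0, s2, s7}): φ is true.
  s6 (successors {s0, s1, s5, s6}): φ is true.
  s7 (successors {s0, s1, s3, s5, s6, s7}): φ is true.
  s8 (successors {s1, s2, s3, s4}): φ is true.
For instance, at s8:
  At s8: Box not ((Dia s -> s) and (q and Box s)) requires not ((Dia s -> s) and (q and Box s)) at every successor {s1, s2, s3, s4}.
    At s1: not ((Dia s -> s) and (q and Box s)) is true.
    At s2: not ((Dia s -> s) and (q and Box s)) is true.
    At s3: not ((Dia s -> s) and (q and Box s)) is true.
    At s4: not ((Dia s -> s) and (q and Box s)) is true.
  So Box not ((Dia s -> s) and (q and Box s)) is true at s8.
Satisfying worlds: {s0, s1, s2, s3, s4, s5, s6, s7, s8}

s0, s1, s2, s3, s4, s5, s6, s7, s8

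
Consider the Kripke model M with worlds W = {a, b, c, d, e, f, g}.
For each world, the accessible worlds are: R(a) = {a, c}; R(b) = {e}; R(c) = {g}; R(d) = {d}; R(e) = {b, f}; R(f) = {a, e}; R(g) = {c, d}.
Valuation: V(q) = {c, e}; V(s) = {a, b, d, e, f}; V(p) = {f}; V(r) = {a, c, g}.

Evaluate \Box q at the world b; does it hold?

Yes

At b: \Box q requires q at every successor {e}.
  At e: q is true.
So \Box q is true at b.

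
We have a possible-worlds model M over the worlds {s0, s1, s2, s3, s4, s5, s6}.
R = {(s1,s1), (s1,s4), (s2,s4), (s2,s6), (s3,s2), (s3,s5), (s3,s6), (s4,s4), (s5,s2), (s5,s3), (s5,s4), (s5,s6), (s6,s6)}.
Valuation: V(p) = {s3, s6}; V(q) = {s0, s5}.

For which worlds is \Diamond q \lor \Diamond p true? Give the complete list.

Let φ = \Diamond q \lor \Diamond p. Evaluate φ at each world:
  s0 (successors ∅): φ is false.
  s1 (successors {s1, s4}): φ is false.
  s2 (successors {s4, s6}): φ is true.
  s3 (successors {s2, s5, s6}): φ is true.
  s4 (successors {s4}): φ is false.
  s5 (successors {s2, s3, s4, s6}): φ is true.
  s6 (successors {s6}): φ is true.
For instance, at s1:
  At s1: \Diamond q is false, \Diamond p is false, so \Diamond q \lor \Diamond p is false.
    At s1: \Diamond q requires q at some successor in {s1, s4}.
      At s1: q is false.
      At s4: q is false.
    So \Diamond q is false at s1.
    At s1: \Diamond p requires p at some successor in {s1, s4}.
      At s1: p is false.
      At s4: p is false.
    So \Diamond p is false at s1.
Satisfying worlds: {s2, s3, s5, s6}

s2, s3, s5, s6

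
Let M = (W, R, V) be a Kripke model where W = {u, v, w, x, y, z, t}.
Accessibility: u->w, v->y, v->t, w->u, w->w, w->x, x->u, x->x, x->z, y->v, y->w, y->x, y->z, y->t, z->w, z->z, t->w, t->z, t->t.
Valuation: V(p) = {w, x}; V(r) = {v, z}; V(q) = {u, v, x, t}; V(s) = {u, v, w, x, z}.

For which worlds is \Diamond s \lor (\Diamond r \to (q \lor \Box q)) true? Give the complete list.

u, v, w, x, y, z, t

Let φ = \Diamond s \lor (\Diamond r \to (q \lor \Box q)). Evaluate φ at each world:
  u (successors {w}): φ is true.
  v (successors {y, t}): φ is true.
  w (successors {u, w, x}): φ is true.
  x (successors {u, x, z}): φ is true.
  y (successors {v, w, x, z, t}): φ is true.
  z (successors {w, z}): φ is true.
  t (successors {w, z, t}): φ is true.
For instance, at x:
  At x: \Diamond s is true, \Diamond r \to (q \lor \Box q) is true, so \Diamond s \lor (\Diamond r \to (q \lor \Box q)) is true.
    At x: \Diamond s requires s at some successor in {u, x, z}.
      s holds at u, so \Diamond s is true at x.
    At x: \Diamond r is true, q \lor \Box q is true, so \Diamond r \to (q \lor \Box q) is true.
      At x: \Diamond r requires r at some successor in {u, x, z}.
        r holds at z, so \Diamond r is true at x.
      At x: q is true, \Box q is false, so q \lor \Box q is true.
Satisfying worlds: {u, v, w, x, y, z, t}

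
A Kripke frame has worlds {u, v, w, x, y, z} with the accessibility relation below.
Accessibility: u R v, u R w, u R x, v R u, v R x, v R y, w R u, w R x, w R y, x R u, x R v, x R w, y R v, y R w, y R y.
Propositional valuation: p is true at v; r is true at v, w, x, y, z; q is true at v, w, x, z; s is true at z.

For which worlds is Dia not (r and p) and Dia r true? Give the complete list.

Let φ = Dia not (r and p) and Dia r. Evaluate φ at each world:
  u (successors {v, w, x}): φ is true.
  v (successors {u, x, y}): φ is true.
  w (successors {u, x, y}): φ is true.
  x (successors {u, v, w}): φ is true.
  y (successors {v, w, y}): φ is true.
  z (successors ∅): φ is false.
For instance, at y:
  At y: Dia not (r and p) is true, Dia r is true, so Dia not (r and p) and Dia r is true.
    At y: Dia not (r and p) requires not (r and p) at some successor in {v, w, y}.
      not (r and p) holds at w, so Dia not (r and p) is true at y.
    At y: Dia r requires r at some successor in {v, w, y}.
      r holds at v, so Dia r is true at y.
Satisfying worlds: {u, v, w, x, y}

u, v, w, x, y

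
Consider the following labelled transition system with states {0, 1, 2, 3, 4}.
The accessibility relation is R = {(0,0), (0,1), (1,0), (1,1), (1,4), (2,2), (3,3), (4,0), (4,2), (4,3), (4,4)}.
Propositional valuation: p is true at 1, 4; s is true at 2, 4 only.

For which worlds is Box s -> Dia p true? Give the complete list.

Let φ = Box s -> Dia p. Evaluate φ at each world:
  0 (successors {0, 1}): φ is true.
  1 (successors {0, 1, 4}): φ is true.
  2 (successors {2}): φ is false.
  3 (successors {3}): φ is true.
  4 (successors {0, 2, 3, 4}): φ is true.
For instance, at 1:
  At 1: Box s is false, Dia p is true, so Box s -> Dia p is true.
    At 1: Box s requires s at every successor {0, 1, 4}.
      s fails at 0, so Box s is false at 1.
    At 1: Dia p requires p at some successor in {0, 1, 4}.
      p holds at 1, so Dia p is true at 1.
Satisfying worlds: {0, 1, 3, 4}

0, 1, 3, 4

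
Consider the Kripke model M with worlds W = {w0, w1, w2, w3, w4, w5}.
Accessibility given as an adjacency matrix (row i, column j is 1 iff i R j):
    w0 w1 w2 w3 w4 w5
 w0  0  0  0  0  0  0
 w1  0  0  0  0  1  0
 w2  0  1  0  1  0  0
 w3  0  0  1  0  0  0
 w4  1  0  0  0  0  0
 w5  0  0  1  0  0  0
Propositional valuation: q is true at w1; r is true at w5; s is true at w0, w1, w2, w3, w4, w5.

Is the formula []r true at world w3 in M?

No

At w3: []r requires r at every successor {w2}.
  r fails at w2, so []r is false at w3.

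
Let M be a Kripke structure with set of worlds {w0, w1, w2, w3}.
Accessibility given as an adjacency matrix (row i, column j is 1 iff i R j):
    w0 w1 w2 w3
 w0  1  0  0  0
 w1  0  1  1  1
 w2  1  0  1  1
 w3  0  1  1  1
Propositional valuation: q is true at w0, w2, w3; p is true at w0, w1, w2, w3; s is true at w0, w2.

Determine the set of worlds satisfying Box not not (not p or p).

Let φ = Box not not (not p or p). Evaluate φ at each world:
  w0 (successors {w0}): φ is true.
  w1 (successors {w1, w2, w3}): φ is true.
  w2 (successors {w0, w2, w3}): φ is true.
  w3 (successors {w1, w2, w3}): φ is true.
For instance, at w2:
  At w2: Box not not (not p or p) requires not not (not p or p) at every successor {w0, w2, w3}.
    At w0: not not (not p or p) is true.
    At w2: not not (not p or p) is true.
    At w3: not not (not p or p) is true.
  So Box not not (not p or p) is true at w2.
Satisfying worlds: {w0, w1, w2, w3}

w0, w1, w2, w3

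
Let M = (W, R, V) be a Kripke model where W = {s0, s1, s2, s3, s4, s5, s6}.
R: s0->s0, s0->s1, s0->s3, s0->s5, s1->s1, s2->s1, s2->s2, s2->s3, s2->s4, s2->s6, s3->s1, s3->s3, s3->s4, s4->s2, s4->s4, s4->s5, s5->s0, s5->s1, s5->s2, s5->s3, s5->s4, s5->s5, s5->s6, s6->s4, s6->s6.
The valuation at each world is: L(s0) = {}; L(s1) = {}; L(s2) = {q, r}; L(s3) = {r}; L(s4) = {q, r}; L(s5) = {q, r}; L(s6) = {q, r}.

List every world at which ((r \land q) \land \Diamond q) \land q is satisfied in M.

Let φ = ((r \land q) \land \Diamond q) \land q. Evaluate φ at each world:
  s0 (successors {s0, s1, s3, s5}): φ is false.
  s1 (successors {s1}): φ is false.
  s2 (successors {s1, s2, s3, s4, s6}): φ is true.
  s3 (successors {s1, s3, s4}): φ is false.
  s4 (successors {s2, s4, s5}): φ is true.
  s5 (successors {s0, s1, s2, s3, s4, s5, s6}): φ is true.
  s6 (successors {s4, s6}): φ is true.
For instance, at s6:
  At s6: (r \land q) \land \Diamond q is true, q is true, so ((r \land q) \land \Diamond q) \land q is true.
    At s6: r \land q is true, \Diamond q is true, so (r \land q) \land \Diamond q is true.
      At s6: \Diamond q requires q at some successor in {s4, s6}.
        q holds at s4, so \Diamond q is true at s6.
Satisfying worlds: {s2, s4, s5, s6}

s2, s4, s5, s6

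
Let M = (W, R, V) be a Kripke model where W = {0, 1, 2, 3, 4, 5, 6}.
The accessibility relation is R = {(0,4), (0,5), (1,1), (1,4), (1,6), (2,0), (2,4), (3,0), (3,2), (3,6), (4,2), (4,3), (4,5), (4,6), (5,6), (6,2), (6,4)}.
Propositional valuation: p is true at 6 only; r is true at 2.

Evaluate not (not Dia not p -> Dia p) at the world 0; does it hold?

Recall that Dia ψ holds at a world iff ψ holds at some accessible world.
At 0: not Dia not p -> Dia p is true, so not (not Dia not p -> Dia p) is false.
  At 0: not Dia not p is false, Dia p is false, so not Dia not p -> Dia p is true.
    At 0: Dia not p is true, so not Dia not p is false.
      At 0: Dia not p requires not p at some successor in {4, 5}.
        not p holds at 4, so Dia not p is true at 0.
    At 0: Dia p requires p at some successor in {4, 5}.
      At 4: p is false.
      At 5: p is false.
    So Dia p is false at 0.

No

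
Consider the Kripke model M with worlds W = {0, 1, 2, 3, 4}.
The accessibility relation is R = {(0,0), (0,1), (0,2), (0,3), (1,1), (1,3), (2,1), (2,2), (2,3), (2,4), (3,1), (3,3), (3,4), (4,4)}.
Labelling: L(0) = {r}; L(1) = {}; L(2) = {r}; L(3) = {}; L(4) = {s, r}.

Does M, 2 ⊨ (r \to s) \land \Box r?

At 2: r \to s is false, \Box r is false, so (r \to s) \land \Box r is false.
  At 2: \Box r requires r at every successor {1, 2, 3, 4}.
    r fails at 1, so \Box r is false at 2.

No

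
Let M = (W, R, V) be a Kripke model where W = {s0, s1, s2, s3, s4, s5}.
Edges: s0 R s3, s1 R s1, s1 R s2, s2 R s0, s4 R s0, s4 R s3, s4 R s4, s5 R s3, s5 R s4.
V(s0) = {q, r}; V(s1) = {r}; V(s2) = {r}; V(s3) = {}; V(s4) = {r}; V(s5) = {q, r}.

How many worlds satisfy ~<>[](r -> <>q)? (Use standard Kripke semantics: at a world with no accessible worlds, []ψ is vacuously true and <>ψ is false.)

2

Let φ = ~<>[](r -> <>q). Evaluate φ at each world:
  s0 (successors {s3}): φ is false.
  s1 (successors {s1, s2}): φ is true.
  s2 (successors {s0}): φ is false.
  s3 (successors ∅): φ is true.
  s4 (successors {s0, s3, s4}): φ is false.
  s5 (successors {s3, s4}): φ is false.
For instance, at s0:
  At s0: <>[](r -> <>q) is true, so ~<>[](r -> <>q) is false.
    At s0: <>[](r -> <>q) requires [](r -> <>q) at some successor in {s3}.
      [](r -> <>q) holds at s3, so <>[](r -> <>q) is true at s0.
Satisfying worlds: {s1, s3}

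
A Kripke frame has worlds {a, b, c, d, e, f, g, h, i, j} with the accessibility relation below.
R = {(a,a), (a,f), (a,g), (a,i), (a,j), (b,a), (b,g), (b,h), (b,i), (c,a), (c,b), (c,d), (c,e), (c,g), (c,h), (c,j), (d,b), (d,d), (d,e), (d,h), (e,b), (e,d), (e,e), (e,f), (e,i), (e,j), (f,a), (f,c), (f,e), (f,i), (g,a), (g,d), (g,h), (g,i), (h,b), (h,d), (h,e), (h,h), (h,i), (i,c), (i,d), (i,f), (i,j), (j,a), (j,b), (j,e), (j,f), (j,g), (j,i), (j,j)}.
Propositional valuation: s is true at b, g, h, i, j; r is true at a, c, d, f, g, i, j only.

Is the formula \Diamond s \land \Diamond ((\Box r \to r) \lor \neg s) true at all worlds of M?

Yes

Let φ = \Diamond s \land \Diamond ((\Box r \to r) \lor \neg s). Evaluate φ at each world:
  a (successors {a, f, g, i, j}): φ is true.
  b (successors {a, g, h, i}): φ is true.
  c (successors {a, b, d, e, g, h, j}): φ is true.
  d (successors {b, d, e, h}): φ is true.
  e (successors {b, d, e, f, i, j}): φ is true.
  f (successors {a, c, e, i}): φ is true.
  g (successors {a, d, h, i}): φ is true.
  h (successors {b, d, e, h, i}): φ is true.
  i (successors {c, d, f, j}): φ is true.
  j (successors {a, b, e, f, g, i, j}): φ is true.
For instance, at j:
  At j: \Diamond s is true, \Diamond ((\Box r \to r) \lor \neg s) is true, so \Diamond s \land \Diamond ((\Box r \to r) \lor \neg s) is true.
    At j: \Diamond s requires s at some successor in {a, b, e, f, g, i, j}.
      s holds at b, so \Diamond s is true at j.
    At j: \Diamond ((\Box r \to r) \lor \neg s) requires (\Box r \to r) \lor \neg s at some successor in {a, b, e, f, g, i, j}.
      (\Box r \to r) \lor \neg s holds at a, so \Diamond ((\Box r \to r) \lor \neg s) is true at j.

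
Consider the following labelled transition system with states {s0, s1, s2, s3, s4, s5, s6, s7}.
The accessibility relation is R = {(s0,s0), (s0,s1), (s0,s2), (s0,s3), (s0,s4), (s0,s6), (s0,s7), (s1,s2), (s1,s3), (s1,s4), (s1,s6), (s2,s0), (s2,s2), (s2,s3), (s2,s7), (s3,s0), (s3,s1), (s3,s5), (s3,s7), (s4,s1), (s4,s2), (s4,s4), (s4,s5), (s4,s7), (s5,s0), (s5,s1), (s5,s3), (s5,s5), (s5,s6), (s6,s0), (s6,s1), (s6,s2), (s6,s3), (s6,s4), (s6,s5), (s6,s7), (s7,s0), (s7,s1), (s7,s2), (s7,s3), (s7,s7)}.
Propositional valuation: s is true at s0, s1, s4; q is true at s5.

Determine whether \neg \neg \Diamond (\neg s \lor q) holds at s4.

Yes

Recall that \Diamond ψ holds at a world iff ψ holds at some accessible world.
At s4: \neg \Diamond (\neg s \lor q) is false, so \neg \neg \Diamond (\neg s \lor q) is true.
  At s4: \Diamond (\neg s \lor q) is true, so \neg \Diamond (\neg s \lor q) is false.
    At s4: \Diamond (\neg s \lor q) requires \neg s \lor q at some successor in {s1, s2, s4, s5, s7}.
      \neg s \lor q holds at s2, so \Diamond (\neg s \lor q) is true at s4.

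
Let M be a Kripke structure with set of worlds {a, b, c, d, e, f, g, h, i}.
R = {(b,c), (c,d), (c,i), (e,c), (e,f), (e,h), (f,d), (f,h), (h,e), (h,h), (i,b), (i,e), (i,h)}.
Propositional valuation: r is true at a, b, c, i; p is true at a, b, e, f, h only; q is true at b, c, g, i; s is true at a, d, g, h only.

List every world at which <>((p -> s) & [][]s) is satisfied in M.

Let φ = <>((p -> s) & [][]s). Evaluate φ at each world:
  a (successors ∅): φ is false.
  b (successors {c}): φ is false.
  c (successors {d, i}): φ is true.
  d (successors ∅): φ is false.
  e (successors {c, f, h}): φ is false.
  f (successors {d, h}): φ is true.
  g (successors ∅): φ is false.
  h (successors {e, h}): φ is false.
  i (successors {b, e, h}): φ is false.
For instance, at i:
  At i: <>((p -> s) & [][]s) requires (p -> s) & [][]s at some successor in {b, e, h}.
    At b: (p -> s) & [][]s is false.
    At e: (p -> s) & [][]s is false.
    At h: (p -> s) & [][]s is false.
  So <>((p -> s) & [][]s) is false at i.
Satisfying worlds: {c, f}

c, f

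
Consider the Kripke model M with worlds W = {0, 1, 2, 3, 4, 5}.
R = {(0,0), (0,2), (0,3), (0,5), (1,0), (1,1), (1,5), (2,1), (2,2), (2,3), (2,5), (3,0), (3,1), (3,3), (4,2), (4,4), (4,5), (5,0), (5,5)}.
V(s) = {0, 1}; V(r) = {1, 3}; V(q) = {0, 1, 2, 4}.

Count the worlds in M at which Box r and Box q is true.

Let φ = Box r and Box q. Evaluate φ at each world:
  0 (successors {0, 2, 3, 5}): φ is false.
  1 (successors {0, 1, 5}): φ is false.
  2 (successors {1, 2, 3, 5}): φ is false.
  3 (successors {0, 1, 3}): φ is false.
  4 (successors {2, 4, 5}): φ is false.
  5 (successors {0, 5}): φ is false.
For instance, at 0:
  At 0: Box r is false, Box q is false, so Box r and Box q is false.
    At 0: Box r requires r at every successor {0, 2, 3, 5}.
      r fails at 0, so Box r is false at 0.
    At 0: Box q requires q at every successor {0, 2, 3, 5}.
      q fails at 3, so Box q is false at 0.
Satisfying worlds: none.

0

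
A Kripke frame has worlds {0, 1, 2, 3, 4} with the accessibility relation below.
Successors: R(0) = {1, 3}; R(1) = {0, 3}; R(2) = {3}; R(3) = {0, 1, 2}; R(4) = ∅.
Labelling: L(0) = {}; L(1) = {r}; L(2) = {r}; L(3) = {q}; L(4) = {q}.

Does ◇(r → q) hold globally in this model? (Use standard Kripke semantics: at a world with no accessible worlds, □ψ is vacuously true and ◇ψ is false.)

Let φ = ◇(r → q). Evaluate φ at each world:
  0 (successors {1, 3}): φ is true.
  1 (successors {0, 3}): φ is true.
  2 (successors {3}): φ is true.
  3 (successors {0, 1, 2}): φ is true.
  4 (successors ∅): φ is false.
Detail at 4 (counterexample):
  At 4: no accessible worlds, so ◇(r → q) is false.

No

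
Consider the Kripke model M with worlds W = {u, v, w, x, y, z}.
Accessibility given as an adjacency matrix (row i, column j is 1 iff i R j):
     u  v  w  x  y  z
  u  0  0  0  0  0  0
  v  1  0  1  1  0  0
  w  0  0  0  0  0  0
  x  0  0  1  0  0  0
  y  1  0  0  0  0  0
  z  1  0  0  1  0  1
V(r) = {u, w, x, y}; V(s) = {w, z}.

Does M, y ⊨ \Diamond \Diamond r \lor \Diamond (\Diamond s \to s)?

Yes

At y: \Diamond \Diamond r is false, \Diamond (\Diamond s \to s) is true, so \Diamond \Diamond r \lor \Diamond (\Diamond s \to s) is true.
  At y: \Diamond \Diamond r requires \Diamond r at some successor in {u}.
    At u: \Diamond r is false.
  So \Diamond \Diamond r is false at y.
  At y: \Diamond (\Diamond s \to s) requires \Diamond s \to s at some successor in {u}.
    \Diamond s \to s holds at u, so \Diamond (\Diamond s \to s) is true at y.
      At u: \Diamond s is false, s is false, so \Diamond s \to s is true.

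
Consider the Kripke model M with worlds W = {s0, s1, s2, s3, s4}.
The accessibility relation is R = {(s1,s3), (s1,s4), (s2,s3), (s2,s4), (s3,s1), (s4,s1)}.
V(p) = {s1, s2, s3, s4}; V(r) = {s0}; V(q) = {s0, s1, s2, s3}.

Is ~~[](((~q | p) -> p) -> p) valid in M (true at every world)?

Yes

Let φ = ~~[](((~q | p) -> p) -> p). Evaluate φ at each world:
  s0 (successors ∅): φ is true.
  s1 (successors {s3, s4}): φ is true.
  s2 (successors {s3, s4}): φ is true.
  s3 (successors {s1}): φ is true.
  s4 (successors {s1}): φ is true.
For instance, at s2:
  At s2: ~[](((~q | p) -> p) -> p) is false, so ~~[](((~q | p) -> p) -> p) is true.
    At s2: [](((~q | p) -> p) -> p) is true, so ~[](((~q | p) -> p) -> p) is false.
      At s2: [](((~q | p) -> p) -> p) requires ((~q | p) -> p) -> p at every successor {s3, s4}.
        At s3: ((~q | p) -> p) -> p is true.
        At s4: ((~q | p) -> p) -> p is true.
      So [](((~q | p) -> p) -> p) is true at s2.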